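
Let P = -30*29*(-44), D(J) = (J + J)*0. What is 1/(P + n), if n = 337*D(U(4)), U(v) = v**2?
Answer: 1/38280 ≈ 2.6123e-5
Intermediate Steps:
D(J) = 0 (D(J) = (2*J)*0 = 0)
P = 38280 (P = -870*(-44) = 38280)
n = 0 (n = 337*0 = 0)
1/(P + n) = 1/(38280 + 0) = 1/38280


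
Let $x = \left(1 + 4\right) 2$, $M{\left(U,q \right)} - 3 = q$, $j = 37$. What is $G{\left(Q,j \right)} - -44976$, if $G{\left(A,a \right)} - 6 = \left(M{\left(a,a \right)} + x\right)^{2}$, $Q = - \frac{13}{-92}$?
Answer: $47482$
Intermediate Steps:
$M{\left(U,q \right)} = 3 + q$
$x = 10$ ($x = 5 \cdot 2 = 10$)
$Q = \frac{13}{92}$ ($Q = \left(-13\right) \left(- \frac{1}{92}\right) = \frac{13}{92} \approx 0.1413$)
$G{\left(A,a \right)} = 6 + \left(13 + a\right)^{2}$ ($G{\left(A,a \right)} = 6 + \left(\left(3 + a\right) + 10\right)^{2} = 6 + \left(13 + a\right)^{2}$)
$G{\left(Q,j \right)} - -44976 = \left(6 + \left(13 + 37\right)^{2}\right) - -44976 = \left(6 + 50^{2}\right) + 44976 = \left(6 + 2500\right) + 44976 = 2506 + 44976 = 47482$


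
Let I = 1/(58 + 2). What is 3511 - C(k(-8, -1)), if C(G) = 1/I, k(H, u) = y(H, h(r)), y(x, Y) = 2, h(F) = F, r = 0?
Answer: 3451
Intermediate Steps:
k(H, u) = 2
I = 1/60 ≈ 0.016667
C(G) = 60 (C(G) = 1/(1/60) = 60)
3511 - C(k(-8, -1)) = 3511 - 1*60 = 3511 - 60 = 3451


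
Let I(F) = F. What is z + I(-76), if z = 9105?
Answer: 9029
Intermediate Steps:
z + I(-76) = 9105 - 76 = 9029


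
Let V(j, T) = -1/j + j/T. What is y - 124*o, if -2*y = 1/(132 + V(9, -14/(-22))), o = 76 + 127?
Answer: -463164863/18400 ≈ -25172.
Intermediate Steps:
o = 203
y = -63/18400 (y = -1/(2*(132 + (-1/9 + 9/((-14/(-22)))))) = -1/(2*(132 + (-1*⅑ + 9/((-14*(-1/22)))))) = -1/(2*(132 + (-⅑ + 9/(7/11)))) = -1/(2*(132 + (-⅑ + 9*(11/7)))) = -1/(2*(132 + (-⅑ + 99/7))) = -1/(2*(132 + 884/63)) = -1/(2*9200/63) = -½*63/9200 = -63/18400 ≈ -0.0034239)
y - 124*o = -63/18400 - 124*203 = -63/18400 - 25172 = -463164863/18400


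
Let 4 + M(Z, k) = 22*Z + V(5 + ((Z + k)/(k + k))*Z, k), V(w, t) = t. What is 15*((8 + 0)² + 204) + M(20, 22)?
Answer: 4478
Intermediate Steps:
M(Z, k) = -4 + k + 22*Z (M(Z, k) = -4 + (22*Z + k) = -4 + (k + 22*Z) = -4 + k + 22*Z)
15*((8 + 0)² + 204) + M(20, 22) = 15*((8 + 0)² + 204) + (-4 + 22 + 22*20) = 15*(8² + 204) + (-4 + 22 + 440) = 15*(64 + 204) + 458 = 15*268 + 458 = 4020 + 458 = 4478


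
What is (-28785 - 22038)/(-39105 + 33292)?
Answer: 50823/5813 ≈ 8.7430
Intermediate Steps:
(-28785 - 22038)/(-39105 + 33292) = -50823/(-5813) = -50823*(-1/5813) = 50823/5813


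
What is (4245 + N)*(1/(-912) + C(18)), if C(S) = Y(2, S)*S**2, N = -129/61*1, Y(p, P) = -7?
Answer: -11152904464/1159 ≈ -9.6229e+6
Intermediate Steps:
N = -129/61 (N = -129*1/61*1 = -129/61*1 = -129/61 ≈ -2.1148)
C(S) = -7*S**2
(4245 + N)*(1/(-912) + C(18)) = (4245 - 129/61)*(1/(-912) - 7*18**2) = 258816*(-1/912 - 7*324)/61 = 258816*(-1/912 - 2268)/61 = (258816/61)*(-2068417/912) = -11152904464/1159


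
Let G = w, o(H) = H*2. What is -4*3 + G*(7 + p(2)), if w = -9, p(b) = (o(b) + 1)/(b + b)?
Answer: -345/4 ≈ -86.250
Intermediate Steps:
o(H) = 2*H
p(b) = (1 + 2*b)/(2*b) (p(b) = (2*b + 1)/(b + b) = (1 + 2*b)/((2*b)) = (1 + 2*b)*(1/(2*b)) = (1 + 2*b)/(2*b))
G = -9
-4*3 + G*(7 + p(2)) = -4*3 - 9*(7 + (1/2 + 2)/2) = -12 - 9*(7 + (1/2)*(5/2)) = -12 - 9*(7 + 5/4) = -12 - 9*33/4 = -12 - 297/4 = -345/4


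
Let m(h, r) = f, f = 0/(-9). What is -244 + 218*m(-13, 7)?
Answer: -244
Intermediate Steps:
f = 0 (f = 0*(-⅑) = 0)
m(h, r) = 0
-244 + 218*m(-13, 7) = -244 + 218*0 = -244 + 0 = -244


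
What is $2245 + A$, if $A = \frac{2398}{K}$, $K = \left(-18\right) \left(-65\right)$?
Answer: $\frac{1314524}{585} \approx 2247.1$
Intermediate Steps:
$K = 1170$
$A = \frac{1199}{585}$ ($A = \frac{2398}{1170} = 2398 \cdot \frac{1}{1170} = \frac{1199}{585} \approx 2.0496$)
$2245 + A = 2245 + \frac{1199}{585} = \frac{1314524}{585}$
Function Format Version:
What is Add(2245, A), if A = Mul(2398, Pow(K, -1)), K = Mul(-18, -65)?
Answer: Rational(1314524, 585) ≈ 2247.1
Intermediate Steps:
K = 1170
A = Rational(1199, 585) (A = Mul(2398, Pow(1170, -1)) = Mul(2398, Rational(1, 1170)) = Rational(1199, 585) ≈ 2.0496)
Add(2245, A) = Add(2245, Rational(1199, 585)) = Rational(1314524, 585)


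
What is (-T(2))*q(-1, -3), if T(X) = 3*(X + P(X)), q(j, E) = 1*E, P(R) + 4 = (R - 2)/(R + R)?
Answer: -18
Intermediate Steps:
P(R) = -4 + (-2 + R)/(2*R) (P(R) = -4 + (R - 2)/(R + R) = -4 + (-2 + R)/((2*R)) = -4 + (-2 + R)*(1/(2*R)) = -4 + (-2 + R)/(2*R))
q(j, E) = E
T(X) = -21/2 - 3/X + 3*X (T(X) = 3*(X + (-7/2 - 1/X)) = 3*(-7/2 + X - 1/X) = -21/2 - 3/X + 3*X)
(-T(2))*q(-1, -3) = -(-21/2 - 3/2 + 3*2)*(-3) = -(-21/2 - 3*½ + 6)*(-3) = -(-21/2 - 3/2 + 6)*(-3) = -1*(-6)*(-3) = 6*(-3) = -18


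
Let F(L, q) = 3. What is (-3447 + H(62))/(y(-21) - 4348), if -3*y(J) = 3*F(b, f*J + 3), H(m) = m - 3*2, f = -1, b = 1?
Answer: 3391/4351 ≈ 0.77936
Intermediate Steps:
H(m) = -6 + m (H(m) = m - 6 = -6 + m)
y(J) = -3
(-3447 + H(62))/(y(-21) - 4348) = (-3447 + (-6 + 62))/(-3 - 4348) = (-3447 + 56)/(-4351) = -3391*(-1/4351) = 3391/4351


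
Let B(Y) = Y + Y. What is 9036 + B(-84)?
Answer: 8868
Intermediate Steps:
B(Y) = 2*Y
9036 + B(-84) = 9036 + 2*(-84) = 9036 - 168 = 8868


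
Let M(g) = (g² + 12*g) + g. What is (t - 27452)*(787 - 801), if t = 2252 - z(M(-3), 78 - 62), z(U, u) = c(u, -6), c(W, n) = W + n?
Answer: 352940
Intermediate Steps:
M(g) = g² + 13*g
z(U, u) = -6 + u (z(U, u) = u - 6 = -6 + u)
t = 2242 (t = 2252 - (-6 + (78 - 62)) = 2252 - (-6 + 16) = 2252 - 1*10 = 2252 - 10 = 2242)
(t - 27452)*(787 - 801) = (2242 - 27452)*(787 - 801) = -25210*(-14) = 352940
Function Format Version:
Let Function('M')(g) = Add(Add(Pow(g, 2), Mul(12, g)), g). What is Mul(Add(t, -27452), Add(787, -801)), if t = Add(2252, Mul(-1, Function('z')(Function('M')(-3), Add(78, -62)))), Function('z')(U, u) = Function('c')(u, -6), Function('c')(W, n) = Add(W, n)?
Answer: 352940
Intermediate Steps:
Function('M')(g) = Add(Pow(g, 2), Mul(13, g))
Function('z')(U, u) = Add(-6, u) (Function('z')(U, u) = Add(u, -6) = Add(-6, u))
t = 2242 (t = Add(2252, Mul(-1, Add(-6, Add(78, -62)))) = Add(2252, Mul(-1, Add(-6, 16))) = Add(2252, Mul(-1, 10)) = Add(2252, -10) = 2242)
Mul(Add(t, -27452), Add(787, -801)) = Mul(Add(2242, -27452), Add(787, -801)) = Mul(-25210, -14) = 352940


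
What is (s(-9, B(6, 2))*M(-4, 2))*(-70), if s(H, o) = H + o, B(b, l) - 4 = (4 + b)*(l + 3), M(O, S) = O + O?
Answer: 25200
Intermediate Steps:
M(O, S) = 2*O
B(b, l) = 4 + (3 + l)*(4 + b) (B(b, l) = 4 + (4 + b)*(l + 3) = 4 + (4 + b)*(3 + l) = 4 + (3 + l)*(4 + b))
(s(-9, B(6, 2))*M(-4, 2))*(-70) = ((-9 + (16 + 3*6 + 4*2 + 6*2))*(2*(-4)))*(-70) = ((-9 + (16 + 18 + 8 + 12))*(-8))*(-70) = ((-9 + 54)*(-8))*(-70) = (45*(-8))*(-70) = -360*(-70) = 25200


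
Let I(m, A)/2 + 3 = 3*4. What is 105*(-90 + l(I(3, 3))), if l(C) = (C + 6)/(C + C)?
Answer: -9380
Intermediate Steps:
I(m, A) = 18 (I(m, A) = -6 + 2*(3*4) = -6 + 2*12 = -6 + 24 = 18)
l(C) = (6 + C)/(2*C) (l(C) = (6 + C)/((2*C)) = (6 + C)*(1/(2*C)) = (6 + C)/(2*C))
105*(-90 + l(I(3, 3))) = 105*(-90 + (½)*(6 + 18)/18) = 105*(-90 + (½)*(1/18)*24) = 105*(-90 + ⅔) = 105*(-268/3) = -9380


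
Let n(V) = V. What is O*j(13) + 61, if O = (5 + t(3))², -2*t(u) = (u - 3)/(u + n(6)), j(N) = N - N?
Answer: 61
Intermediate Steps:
j(N) = 0
t(u) = -(-3 + u)/(2*(6 + u)) (t(u) = -(u - 3)/(2*(u + 6)) = -(-3 + u)/(2*(6 + u)))
O = 25 (O = (5 + (3 - 1*3)/(2*(6 + 3)))² = (5 + (½)*(3 - 3)/9)² = (5 + (½)*(⅑)*0)² = (5 + 0)² = 5² = 25)
O*j(13) + 61 = 25*0 + 61 = 0 + 61 = 61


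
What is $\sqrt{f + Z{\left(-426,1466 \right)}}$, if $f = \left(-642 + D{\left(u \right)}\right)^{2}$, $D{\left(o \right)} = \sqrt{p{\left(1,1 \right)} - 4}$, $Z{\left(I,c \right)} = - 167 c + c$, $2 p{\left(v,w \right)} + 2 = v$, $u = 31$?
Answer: $\frac{\sqrt{675214 - 7704 i \sqrt{2}}}{2} \approx 410.87 - 3.3146 i$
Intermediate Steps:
$p{\left(v,w \right)} = -1 + \frac{v}{2}$
$Z{\left(I,c \right)} = - 166 c$
$D{\left(o \right)} = \frac{3 i \sqrt{2}}{2}$ ($D{\left(o \right)} = \sqrt{\left(-1 + \frac{1}{2} \cdot 1\right) - 4} = \sqrt{\left(-1 + \frac{1}{2}\right) - 4} = \sqrt{- \frac{1}{2} - 4} = \sqrt{- \frac{9}{2}} = \frac{3 i \sqrt{2}}{2}$)
$f = \left(-642 + \frac{3 i \sqrt{2}}{2}\right)^{2} \approx 4.1216 \cdot 10^{5} - 2724.0 i$
$\sqrt{f + Z{\left(-426,1466 \right)}} = \sqrt{\left(\frac{824319}{2} - 1926 i \sqrt{2}\right) - 243356} = \sqrt{\frac{337607}{2} - 1926 i \sqrt{2}}$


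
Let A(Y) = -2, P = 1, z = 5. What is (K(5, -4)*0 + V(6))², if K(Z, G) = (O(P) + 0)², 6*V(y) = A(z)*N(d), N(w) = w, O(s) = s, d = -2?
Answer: 4/9 ≈ 0.44444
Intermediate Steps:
V(y) = ⅔ (V(y) = (-2*(-2))/6 = (⅙)*4 = ⅔)
K(Z, G) = 1 (K(Z, G) = (1 + 0)² = 1² = 1)
(K(5, -4)*0 + V(6))² = (1*0 + ⅔)² = (0 + ⅔)² = (⅔)² = 4/9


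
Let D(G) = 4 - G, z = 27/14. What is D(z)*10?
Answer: 145/7 ≈ 20.714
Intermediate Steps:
z = 27/14 (z = 27*(1/14) = 27/14 ≈ 1.9286)
D(z)*10 = (4 - 1*27/14)*10 = (4 - 27/14)*10 = (29/14)*10 = 145/7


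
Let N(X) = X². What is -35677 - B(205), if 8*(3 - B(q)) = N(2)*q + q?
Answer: -284415/8 ≈ -35552.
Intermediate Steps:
B(q) = 3 - 5*q/8 (B(q) = 3 - (2²*q + q)/8 = 3 - (4*q + q)/8 = 3 - 5*q/8)
-35677 - B(205) = -35677 - (3 - 5/8*205) = -35677 - (3 - 1025/8) = -35677 - 1*(-1001/8) = -35677 + 1001/8 = -284415/8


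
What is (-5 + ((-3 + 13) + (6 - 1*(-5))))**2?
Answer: 256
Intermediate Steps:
(-5 + ((-3 + 13) + (6 - 1*(-5))))**2 = (-5 + (10 + (6 + 5)))**2 = (-5 + (10 + 11))**2 = (-5 + 21)**2 = 16**2 = 256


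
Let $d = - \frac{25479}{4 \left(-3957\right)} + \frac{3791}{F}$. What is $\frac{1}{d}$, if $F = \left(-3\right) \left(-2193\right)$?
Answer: $\frac{2041812}{4463339} \approx 0.45746$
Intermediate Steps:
$F = 6579$
$d = \frac{4463339}{2041812}$ ($d = - \frac{25479}{4 \left(-3957\right)} + \frac{3791}{6579} = - \frac{25479}{-15828} + 3791 \cdot \frac{1}{6579} = \left(-25479\right) \left(- \frac{1}{15828}\right) + \frac{223}{387} = \frac{8493}{5276} + \frac{223}{387} = \frac{4463339}{2041812} \approx 2.186$)
$\frac{1}{d} = \frac{1}{\frac{4463339}{2041812}} = \frac{2041812}{4463339}$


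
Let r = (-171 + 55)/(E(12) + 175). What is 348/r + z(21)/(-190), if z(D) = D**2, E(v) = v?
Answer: -107031/190 ≈ -563.32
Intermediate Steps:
r = -116/187 (r = (-171 + 55)/(12 + 175) = -116/187 ≈ -0.62032)
348/r + z(21)/(-190) = 348/(-116/187) + 21**2/(-190) = 348*(-187/116) + 441*(-1/190) = -561 - 441/190 = -107031/190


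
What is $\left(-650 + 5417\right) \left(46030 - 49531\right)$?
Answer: $-16689267$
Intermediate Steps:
$\left(-650 + 5417\right) \left(46030 - 49531\right) = 4767 \left(-3501\right) = -16689267$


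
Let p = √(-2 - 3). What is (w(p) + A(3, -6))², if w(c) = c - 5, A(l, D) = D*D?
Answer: (31 + I*√5)² ≈ 956.0 + 138.64*I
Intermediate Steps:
A(l, D) = D²
p = I*√5 (p = √(-5) = I*√5 ≈ 2.2361*I)
w(c) = -5 + c
(w(p) + A(3, -6))² = ((-5 + I*√5) + (-6)²)² = ((-5 + I*√5) + 36)² = (31 + I*√5)²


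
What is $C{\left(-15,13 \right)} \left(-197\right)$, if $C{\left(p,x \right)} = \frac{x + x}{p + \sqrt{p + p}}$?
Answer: $\frac{5122}{17} + \frac{5122 i \sqrt{30}}{255} \approx 301.29 + 110.02 i$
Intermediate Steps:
$C{\left(p,x \right)} = \frac{2 x}{p + \sqrt{2} \sqrt{p}}$ ($C{\left(p,x \right)} = \frac{2 x}{p + \sqrt{2 p}} = \frac{2 x}{p + \sqrt{2} \sqrt{p}}$)
$C{\left(-15,13 \right)} \left(-197\right) = 2 \cdot 13 \frac{1}{-15 + \sqrt{2} \sqrt{-15}} \left(-197\right) = 2 \cdot 13 \frac{1}{-15 + \sqrt{2} i \sqrt{15}} \left(-197\right) = 2 \cdot 13 \frac{1}{-15 + i \sqrt{30}} \left(-197\right) = \frac{26}{-15 + i \sqrt{30}} \left(-197\right) = - \frac{5122}{-15 + i \sqrt{30}}$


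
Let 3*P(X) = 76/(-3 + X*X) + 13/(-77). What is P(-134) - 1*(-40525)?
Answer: 168062742538/4147143 ≈ 40525.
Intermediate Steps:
P(X) = -13/231 + 76/(3*(-3 + X**2)) (P(X) = (76/(-3 + X*X) + 13/(-77))/3 = (76/(-3 + X**2) + 13*(-1/77))/3 = (76/(-3 + X**2) - 13/77)/3 = (-13/77 + 76/(-3 + X**2))/3 = -13/231 + 76/(3*(-3 + X**2)))
P(-134) - 1*(-40525) = (5891 - 13*(-134)**2)/(231*(-3 + (-134)**2)) - 1*(-40525) = (5891 - 13*17956)/(231*(-3 + 17956)) + 40525 = (1/231)*(5891 - 233428)/17953 + 40525 = (1/231)*(1/17953)*(-227537) + 40525 = -227537/4147143 + 40525 = 168062742538/4147143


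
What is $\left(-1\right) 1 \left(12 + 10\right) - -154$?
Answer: $132$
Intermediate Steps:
$\left(-1\right) 1 \left(12 + 10\right) - -154 = \left(-1\right) 22 + 154 = -22 + 154 = 132$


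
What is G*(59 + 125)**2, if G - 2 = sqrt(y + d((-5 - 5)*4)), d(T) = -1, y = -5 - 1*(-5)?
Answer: 67712 + 33856*I ≈ 67712.0 + 33856.0*I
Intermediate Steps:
y = 0 (y = -5 + 5 = 0)
G = 2 + I (G = 2 + sqrt(0 - 1) = 2 + sqrt(-1) = 2 + I ≈ 2.0 + 1.0*I)
G*(59 + 125)**2 = (2 + I)*(59 + 125)**2 = (2 + I)*184**2 = (2 + I)*33856 = 67712 + 33856*I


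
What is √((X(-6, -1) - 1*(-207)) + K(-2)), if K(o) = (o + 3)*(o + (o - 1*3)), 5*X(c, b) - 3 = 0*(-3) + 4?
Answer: √5035/5 ≈ 14.192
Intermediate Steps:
X(c, b) = 7/5 (X(c, b) = ⅗ + (0*(-3) + 4)/5 = ⅗ + (0 + 4)/5 = ⅗ + (⅕)*4 = ⅗ + ⅘ = 7/5)
K(o) = (-3 + 2*o)*(3 + o) (K(o) = (3 + o)*(o + (o - 3)) = (3 + o)*(o + (-3 + o)) = (3 + o)*(-3 + 2*o) = (-3 + 2*o)*(3 + o))
√((X(-6, -1) - 1*(-207)) + K(-2)) = √((7/5 - 1*(-207)) + (-9 + 2*(-2)² + 3*(-2))) = √((7/5 + 207) + (-9 + 2*4 - 6)) = √(1042/5 + (-9 + 8 - 6)) = √(1042/5 - 7) = √(1007/5) = √5035/5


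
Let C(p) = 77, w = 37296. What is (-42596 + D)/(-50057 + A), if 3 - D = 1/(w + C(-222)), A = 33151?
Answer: 795914095/315913969 ≈ 2.5194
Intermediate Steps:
D = 112118/37373 (D = 3 - 1/(37296 + 77) = 3 - 1/37373 = 112118/37373 ≈ 3.0000)
(-42596 + D)/(-50057 + A) = (-42596 + 112118/37373)/(-50057 + 33151) = -1591828190/37373/(-16906) = -1591828190/37373*(-1/16906) = 795914095/315913969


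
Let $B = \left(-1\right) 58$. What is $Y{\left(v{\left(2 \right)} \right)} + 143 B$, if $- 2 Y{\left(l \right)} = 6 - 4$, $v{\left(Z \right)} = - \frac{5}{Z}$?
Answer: $-8295$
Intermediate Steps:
$Y{\left(l \right)} = -1$ ($Y{\left(l \right)} = - \frac{6 - 4}{2} = \left(- \frac{1}{2}\right) 2 = -1$)
$B = -58$
$Y{\left(v{\left(2 \right)} \right)} + 143 B = -1 + 143 \left(-58\right) = -1 - 8294 = -8295$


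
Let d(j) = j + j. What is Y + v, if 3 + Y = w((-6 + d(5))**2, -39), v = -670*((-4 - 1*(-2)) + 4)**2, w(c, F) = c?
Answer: -2667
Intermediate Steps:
d(j) = 2*j
v = -2680 (v = -670*((-4 + 2) + 4)**2 = -670*(-2 + 4)**2 = -670*2**2 = -670*4 = -2680)
Y = 13 (Y = -3 + (-6 + 2*5)**2 = -3 + (-6 + 10)**2 = -3 + 4**2 = -3 + 16 = 13)
Y + v = 13 - 2680 = -2667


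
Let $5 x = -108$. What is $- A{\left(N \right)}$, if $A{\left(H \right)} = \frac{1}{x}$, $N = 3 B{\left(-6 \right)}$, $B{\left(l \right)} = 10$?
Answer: $\frac{5}{108} \approx 0.046296$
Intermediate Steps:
$x = - \frac{108}{5}$ ($x = \frac{1}{5} \left(-108\right) = - \frac{108}{5} \approx -21.6$)
$N = 30$ ($N = 3 \cdot 10 = 30$)
$A{\left(H \right)} = - \frac{5}{108}$ ($A{\left(H \right)} = \frac{1}{- \frac{108}{5}} = - \frac{5}{108}$)
$- A{\left(N \right)} = \left(-1\right) \left(- \frac{5}{108}\right) = \frac{5}{108}$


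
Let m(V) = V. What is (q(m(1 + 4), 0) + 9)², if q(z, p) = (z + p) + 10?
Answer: 576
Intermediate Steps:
q(z, p) = 10 + p + z (q(z, p) = (p + z) + 10 = 10 + p + z)
(q(m(1 + 4), 0) + 9)² = ((10 + 0 + (1 + 4)) + 9)² = ((10 + 0 + 5) + 9)² = (15 + 9)² = 24² = 576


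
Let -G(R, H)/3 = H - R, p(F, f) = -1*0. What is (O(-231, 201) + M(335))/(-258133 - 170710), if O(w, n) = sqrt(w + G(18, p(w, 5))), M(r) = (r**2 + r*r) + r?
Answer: -224785/428843 - I*sqrt(177)/428843 ≈ -0.52417 - 3.1023e-5*I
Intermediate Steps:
M(r) = r + 2*r**2 (M(r) = (r**2 + r**2) + r = 2*r**2 + r = r + 2*r**2)
p(F, f) = 0
G(R, H) = -3*H + 3*R (G(R, H) = -3*(H - R) = -3*H + 3*R)
O(w, n) = sqrt(54 + w) (O(w, n) = sqrt(w + (-3*0 + 3*18)) = sqrt(w + (0 + 54)) = sqrt(w + 54) = sqrt(54 + w))
(O(-231, 201) + M(335))/(-258133 - 170710) = (sqrt(54 - 231) + 335*(1 + 2*335))/(-258133 - 170710) = (sqrt(-177) + 335*(1 + 670))/(-428843) = (I*sqrt(177) + 335*671)*(-1/428843) = (I*sqrt(177) + 224785)*(-1/428843) = (224785 + I*sqrt(177))*(-1/428843) = -224785/428843 - I*sqrt(177)/428843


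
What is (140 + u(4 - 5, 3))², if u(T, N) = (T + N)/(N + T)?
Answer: 19881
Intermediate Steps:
u(T, N) = 1 (u(T, N) = (N + T)/(N + T) = 1)
(140 + u(4 - 5, 3))² = (140 + 1)² = 141² = 19881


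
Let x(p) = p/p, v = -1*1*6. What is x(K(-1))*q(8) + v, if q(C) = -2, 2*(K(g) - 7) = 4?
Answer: -8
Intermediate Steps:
K(g) = 9 (K(g) = 7 + (1/2)*4 = 7 + 2 = 9)
v = -6 (v = -1*6 = -6)
x(p) = 1
x(K(-1))*q(8) + v = 1*(-2) - 6 = -2 - 6 = -8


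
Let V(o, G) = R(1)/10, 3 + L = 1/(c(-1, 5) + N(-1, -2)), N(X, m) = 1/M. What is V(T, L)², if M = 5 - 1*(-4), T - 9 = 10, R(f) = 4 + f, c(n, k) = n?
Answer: ¼ ≈ 0.25000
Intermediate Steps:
T = 19 (T = 9 + 10 = 19)
M = 9 (M = 5 + 4 = 9)
N(X, m) = ⅑ (N(X, m) = 1/9 = ⅑)
L = -33/8 (L = -3 + 1/(-1 + ⅑) = -3 + 1/(-8/9) = -3 - 9/8 = -33/8 ≈ -4.1250)
V(o, G) = ½ (V(o, G) = (4 + 1)/10 = 5*(⅒) = ½)
V(T, L)² = (½)² = ¼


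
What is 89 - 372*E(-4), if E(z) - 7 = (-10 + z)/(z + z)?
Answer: -3166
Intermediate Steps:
E(z) = 7 + (-10 + z)/(2*z) (E(z) = 7 + (-10 + z)/(z + z) = 7 + (-10 + z)/((2*z)) = 7 + (-10 + z)*(1/(2*z)) = 7 + (-10 + z)/(2*z))
89 - 372*E(-4) = 89 - 372*(15/2 - 5/(-4)) = 89 - 372*(15/2 - 5*(-¼)) = 89 - 372*(15/2 + 5/4) = 89 - 372*35/4 = 89 - 3255 = -3166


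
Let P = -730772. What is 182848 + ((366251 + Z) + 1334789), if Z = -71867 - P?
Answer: 2542793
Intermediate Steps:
Z = 658905 (Z = -71867 - 1*(-730772) = -71867 + 730772 = 658905)
182848 + ((366251 + Z) + 1334789) = 182848 + ((366251 + 658905) + 1334789) = 182848 + (1025156 + 1334789) = 182848 + 2359945 = 2542793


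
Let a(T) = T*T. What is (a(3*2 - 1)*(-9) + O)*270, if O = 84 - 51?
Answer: -51840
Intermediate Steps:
O = 33
a(T) = T²
(a(3*2 - 1)*(-9) + O)*270 = ((3*2 - 1)²*(-9) + 33)*270 = ((6 - 1)²*(-9) + 33)*270 = (5²*(-9) + 33)*270 = (25*(-9) + 33)*270 = (-225 + 33)*270 = -192*270 = -51840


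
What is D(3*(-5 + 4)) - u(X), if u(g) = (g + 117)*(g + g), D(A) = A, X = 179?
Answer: -105971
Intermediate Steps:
u(g) = 2*g*(117 + g) (u(g) = (117 + g)*(2*g) = 2*g*(117 + g))
D(3*(-5 + 4)) - u(X) = 3*(-5 + 4) - 2*179*(117 + 179) = 3*(-1) - 2*179*296 = -3 - 1*105968 = -3 - 105968 = -105971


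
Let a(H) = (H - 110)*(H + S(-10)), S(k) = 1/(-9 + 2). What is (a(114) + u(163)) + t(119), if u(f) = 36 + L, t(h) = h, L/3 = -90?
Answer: 2383/7 ≈ 340.43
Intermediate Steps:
L = -270 (L = 3*(-90) = -270)
S(k) = -1/7 (S(k) = 1/(-7) = -1/7)
u(f) = -234 (u(f) = 36 - 270 = -234)
a(H) = (-110 + H)*(-1/7 + H) (a(H) = (H - 110)*(H - 1/7) = (-110 + H)*(-1/7 + H))
(a(114) + u(163)) + t(119) = ((110/7 + 114**2 - 771/7*114) - 234) + 119 = ((110/7 + 12996 - 87894/7) - 234) + 119 = (3188/7 - 234) + 119 = 1550/7 + 119 = 2383/7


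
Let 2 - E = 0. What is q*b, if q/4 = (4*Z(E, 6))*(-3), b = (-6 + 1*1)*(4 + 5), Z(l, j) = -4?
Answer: -8640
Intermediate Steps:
E = 2 (E = 2 - 1*0 = 2 + 0 = 2)
b = -45 (b = (-6 + 1)*9 = -5*9 = -45)
q = 192 (q = 4*((4*(-4))*(-3)) = 4*(-16*(-3)) = 4*48 = 192)
q*b = 192*(-45) = -8640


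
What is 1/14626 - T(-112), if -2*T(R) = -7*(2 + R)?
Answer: 5631011/14626 ≈ 385.00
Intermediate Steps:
T(R) = 7 + 7*R/2 (T(R) = -(-7)*(2 + R)/2 = -(-14 - 7*R)/2 = 7 + 7*R/2)
1/14626 - T(-112) = 1/14626 - (7 + (7/2)*(-112)) = 1/14626 - (7 - 392) = 1/14626 - 1*(-385) = 1/14626 + 385 = 5631011/14626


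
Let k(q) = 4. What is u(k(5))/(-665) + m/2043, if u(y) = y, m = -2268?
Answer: -168488/150955 ≈ -1.1161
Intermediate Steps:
u(k(5))/(-665) + m/2043 = 4/(-665) - 2268/2043 = 4*(-1/665) - 2268*1/2043 = -4/665 - 252/227 = -168488/150955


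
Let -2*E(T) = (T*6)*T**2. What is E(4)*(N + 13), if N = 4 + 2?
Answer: -3648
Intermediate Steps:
N = 6
E(T) = -3*T**3 (E(T) = -T*6*T**2/2 = -6*T*T**2/2 = -3*T**3)
E(4)*(N + 13) = (-3*4**3)*(6 + 13) = -3*64*19 = -192*19 = -3648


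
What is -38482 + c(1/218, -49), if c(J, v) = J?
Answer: -8389075/218 ≈ -38482.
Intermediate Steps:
-38482 + c(1/218, -49) = -38482 + 1/218 = -8389075/218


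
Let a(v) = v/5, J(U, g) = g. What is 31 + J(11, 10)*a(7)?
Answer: 45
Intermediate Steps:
a(v) = v/5 (a(v) = v*(⅕) = v/5)
31 + J(11, 10)*a(7) = 31 + 10*((⅕)*7) = 31 + 10*(7/5) = 31 + 14 = 45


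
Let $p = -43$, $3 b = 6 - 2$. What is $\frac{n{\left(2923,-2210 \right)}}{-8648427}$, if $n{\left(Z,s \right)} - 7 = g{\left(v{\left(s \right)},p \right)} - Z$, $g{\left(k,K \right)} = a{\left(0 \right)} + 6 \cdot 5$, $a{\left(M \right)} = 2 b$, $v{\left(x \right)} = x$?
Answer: $\frac{8650}{25945281} \approx 0.00033339$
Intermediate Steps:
$b = \frac{4}{3}$ ($b = \frac{6 - 2}{3} = \frac{1}{3} \cdot 4 = \frac{4}{3} \approx 1.3333$)
$a{\left(M \right)} = \frac{8}{3}$ ($a{\left(M \right)} = 2 \cdot \frac{4}{3} = \frac{8}{3}$)
$g{\left(k,K \right)} = \frac{98}{3}$ ($g{\left(k,K \right)} = \frac{8}{3} + 6 \cdot 5 = \frac{8}{3} + 30 = \frac{98}{3}$)
$n{\left(Z,s \right)} = \frac{119}{3} - Z$ ($n{\left(Z,s \right)} = 7 - \left(- \frac{98}{3} + Z\right) = \frac{119}{3} - Z$)
$\frac{n{\left(2923,-2210 \right)}}{-8648427} = \frac{\frac{119}{3} - 2923}{-8648427} = \left(\frac{119}{3} - 2923\right) \left(- \frac{1}{8648427}\right) = \left(- \frac{8650}{3}\right) \left(- \frac{1}{8648427}\right) = \frac{8650}{25945281}$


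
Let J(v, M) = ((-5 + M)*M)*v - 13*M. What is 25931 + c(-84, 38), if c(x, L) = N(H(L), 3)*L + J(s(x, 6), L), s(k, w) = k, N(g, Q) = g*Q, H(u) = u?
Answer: -75567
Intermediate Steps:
N(g, Q) = Q*g
J(v, M) = -13*M + M*v*(-5 + M) (J(v, M) = (M*(-5 + M))*v - 13*M = M*v*(-5 + M) - 13*M = -13*M + M*v*(-5 + M))
c(x, L) = 3*L² + L*(-13 - 5*x + L*x) (c(x, L) = (3*L)*L + L*(-13 - 5*x + L*x) = 3*L² + L*(-13 - 5*x + L*x))
25931 + c(-84, 38) = 25931 + 38*(-13 - 5*(-84) + 3*38 + 38*(-84)) = 25931 + 38*(-13 + 420 + 114 - 3192) = 25931 + 38*(-2671) = 25931 - 101498 = -75567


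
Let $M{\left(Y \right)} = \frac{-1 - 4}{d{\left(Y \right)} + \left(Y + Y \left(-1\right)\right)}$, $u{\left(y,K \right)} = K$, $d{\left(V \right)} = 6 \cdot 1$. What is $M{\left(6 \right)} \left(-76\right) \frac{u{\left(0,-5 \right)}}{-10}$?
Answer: $\frac{95}{3} \approx 31.667$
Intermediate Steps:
$d{\left(V \right)} = 6$
$M{\left(Y \right)} = - \frac{5}{6}$ ($M{\left(Y \right)} = \frac{-1 - 4}{6 + \left(Y + Y \left(-1\right)\right)} = - \frac{5}{6 + \left(Y - Y\right)} = - \frac{5}{6 + 0} = - \frac{5}{6}$)
$M{\left(6 \right)} \left(-76\right) \frac{u{\left(0,-5 \right)}}{-10} = \left(- \frac{5}{6}\right) \left(-76\right) \left(- \frac{5}{-10}\right) = \frac{190 \left(\left(-5\right) \left(- \frac{1}{10}\right)\right)}{3} = \frac{190}{3} \cdot \frac{1}{2} = \frac{95}{3}$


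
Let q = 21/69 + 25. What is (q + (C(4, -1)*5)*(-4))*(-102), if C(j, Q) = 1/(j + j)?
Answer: -53499/23 ≈ -2326.0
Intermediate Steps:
q = 582/23 (q = 21*(1/69) + 25 = 7/23 + 25 = 582/23 ≈ 25.304)
C(j, Q) = 1/(2*j)
(q + (C(4, -1)*5)*(-4))*(-102) = (582/23 + (((½)/4)*5)*(-4))*(-102) = (582/23 + (((½)*(¼))*5)*(-4))*(-102) = (582/23 + ((⅛)*5)*(-4))*(-102) = (582/23 + (5/8)*(-4))*(-102) = (582/23 - 5/2)*(-102) = (1049/46)*(-102) = -53499/23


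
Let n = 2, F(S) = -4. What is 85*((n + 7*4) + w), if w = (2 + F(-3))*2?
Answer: 2210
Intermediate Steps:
w = -4 (w = (2 - 4)*2 = -2*2 = -4)
85*((n + 7*4) + w) = 85*((2 + 7*4) - 4) = 85*((2 + 28) - 4) = 85*(30 - 4) = 85*26 = 2210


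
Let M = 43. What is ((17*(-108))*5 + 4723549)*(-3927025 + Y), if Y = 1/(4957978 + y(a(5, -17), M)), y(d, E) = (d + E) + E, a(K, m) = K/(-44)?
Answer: -4038797077966697142239/218154811 ≈ -1.8513e+13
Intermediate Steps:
a(K, m) = -K/44 (a(K, m) = K*(-1/44) = -K/44)
y(d, E) = d + 2*E (y(d, E) = (E + d) + E = d + 2*E)
Y = 44/218154811 (Y = 1/(4957978 + (-1/44*5 + 2*43)) = 1/(4957978 + (-5/44 + 86)) = 1/(4957978 + 3779/44) = 1/(218154811/44) = 44/218154811 ≈ 2.0169e-7)
((17*(-108))*5 + 4723549)*(-3927025 + Y) = ((17*(-108))*5 + 4723549)*(-3927025 + 44/218154811) = (-1836*5 + 4723549)*(-856699396667231/218154811) = (-9180 + 4723549)*(-856699396667231/218154811) = 4714369*(-856699396667231/218154811) = -4038797077966697142239/218154811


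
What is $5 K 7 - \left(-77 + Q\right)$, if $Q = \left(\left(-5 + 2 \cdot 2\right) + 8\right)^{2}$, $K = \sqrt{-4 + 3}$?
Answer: $28 + 35 i \approx 28.0 + 35.0 i$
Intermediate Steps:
$K = i$ ($K = \sqrt{-1} = i \approx 1.0 i$)
$Q = 49$ ($Q = \left(\left(-5 + 4\right) + 8\right)^{2} = \left(-1 + 8\right)^{2} = 7^{2} = 49$)
$5 K 7 - \left(-77 + Q\right) = 5 i 7 - \left(-77 + 49\right) = 35 i - -28 = 35 i + 28 = 28 + 35 i$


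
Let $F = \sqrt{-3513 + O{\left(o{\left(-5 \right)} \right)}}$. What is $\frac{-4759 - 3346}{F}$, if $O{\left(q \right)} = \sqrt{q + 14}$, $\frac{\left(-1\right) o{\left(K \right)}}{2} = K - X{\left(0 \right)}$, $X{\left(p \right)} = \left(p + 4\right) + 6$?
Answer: $\frac{8105 i}{\sqrt{3513 - 2 \sqrt{11}}} \approx 136.88 i$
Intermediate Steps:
$X{\left(p \right)} = 10 + p$ ($X{\left(p \right)} = \left(4 + p\right) + 6 = 10 + p$)
$o{\left(K \right)} = 20 - 2 K$ ($o{\left(K \right)} = - 2 \left(K - \left(10 + 0\right)\right) = - 2 \left(K - 10\right) = - 2 \left(-10 + K\right) = 20 - 2 K$)
$O{\left(q \right)} = \sqrt{14 + q}$
$F = \sqrt{-3513 + 2 \sqrt{11}}$ ($F = \sqrt{-3513 + \sqrt{14 + \left(20 - -10\right)}} = \sqrt{-3513 + \sqrt{14 + \left(20 + 10\right)}} = \sqrt{-3513 + \sqrt{14 + 30}} = \sqrt{-3513 + \sqrt{44}} = \sqrt{-3513 + 2 \sqrt{11}} \approx 59.215 i$)
$\frac{-4759 - 3346}{F} = \frac{-4759 - 3346}{\sqrt{-3513 + 2 \sqrt{11}}} = - \frac{8105}{\sqrt{-3513 + 2 \sqrt{11}}}$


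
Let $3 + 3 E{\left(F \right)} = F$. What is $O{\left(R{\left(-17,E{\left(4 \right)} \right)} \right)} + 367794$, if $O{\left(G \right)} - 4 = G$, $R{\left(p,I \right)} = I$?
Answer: $\frac{1103395}{3} \approx 3.678 \cdot 10^{5}$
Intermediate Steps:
$E{\left(F \right)} = -1 + \frac{F}{3}$
$O{\left(G \right)} = 4 + G$
$O{\left(R{\left(-17,E{\left(4 \right)} \right)} \right)} + 367794 = \left(4 + \left(-1 + \frac{1}{3} \cdot 4\right)\right) + 367794 = \left(4 + \left(-1 + \frac{4}{3}\right)\right) + 367794 = \left(4 + \frac{1}{3}\right) + 367794 = \frac{13}{3} + 367794 = \frac{1103395}{3}$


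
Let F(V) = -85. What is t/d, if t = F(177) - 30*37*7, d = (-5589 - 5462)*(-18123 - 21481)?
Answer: -7855/437663804 ≈ -1.7948e-5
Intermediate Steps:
d = 437663804 (d = -11051*(-39604) = 437663804)
t = -7855 (t = -85 - 30*37*7 = -85 - 1110*7 = -85 - 1*7770 = -85 - 7770 = -7855)
t/d = -7855/437663804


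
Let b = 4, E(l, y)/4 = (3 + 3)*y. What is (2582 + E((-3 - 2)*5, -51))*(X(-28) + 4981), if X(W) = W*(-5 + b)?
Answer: 6802222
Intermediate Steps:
E(l, y) = 24*y (E(l, y) = 4*((3 + 3)*y) = 4*(6*y) = 24*y)
X(W) = -W (X(W) = W*(-5 + 4) = W*(-1) = -W)
(2582 + E((-3 - 2)*5, -51))*(X(-28) + 4981) = (2582 + 24*(-51))*(-1*(-28) + 4981) = (2582 - 1224)*(28 + 4981) = 1358*5009 = 6802222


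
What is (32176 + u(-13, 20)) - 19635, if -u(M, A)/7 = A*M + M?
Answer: 14452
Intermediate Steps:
u(M, A) = -7*M - 7*A*M (u(M, A) = -7*(A*M + M) = -7*(M + A*M) = -7*M - 7*A*M)
(32176 + u(-13, 20)) - 19635 = (32176 - 7*(-13)*(1 + 20)) - 19635 = (32176 - 7*(-13)*21) - 19635 = (32176 + 1911) - 19635 = 34087 - 19635 = 14452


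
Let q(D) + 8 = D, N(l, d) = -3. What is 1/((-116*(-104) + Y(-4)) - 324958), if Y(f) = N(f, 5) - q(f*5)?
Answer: -1/312869 ≈ -3.1962e-6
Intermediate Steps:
q(D) = -8 + D
Y(f) = 5 - 5*f (Y(f) = -3 - (-8 + f*5) = -3 - (-8 + 5*f) = -3 + (8 - 5*f) = 5 - 5*f)
1/((-116*(-104) + Y(-4)) - 324958) = 1/((-116*(-104) + (5 - 5*(-4))) - 324958) = 1/((12064 + (5 + 20)) - 324958) = 1/((12064 + 25) - 324958) = 1/(12089 - 324958) = 1/(-312869) = -1/312869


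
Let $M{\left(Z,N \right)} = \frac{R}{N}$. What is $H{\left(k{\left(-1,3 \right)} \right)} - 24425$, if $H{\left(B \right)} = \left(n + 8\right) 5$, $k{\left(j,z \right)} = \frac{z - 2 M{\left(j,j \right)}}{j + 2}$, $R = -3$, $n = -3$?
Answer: $-24400$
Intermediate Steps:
$M{\left(Z,N \right)} = - \frac{3}{N}$
$k{\left(j,z \right)} = \frac{z + \frac{6}{j}}{2 + j}$ ($k{\left(j,z \right)} = \frac{z - 2 \left(- \frac{3}{j}\right)}{j + 2} = \frac{z + \frac{6}{j}}{2 + j}$)
$H{\left(B \right)} = 25$ ($H{\left(B \right)} = \left(-3 + 8\right) 5 = 5 \cdot 5 = 25$)
$H{\left(k{\left(-1,3 \right)} \right)} - 24425 = 25 - 24425 = -24400$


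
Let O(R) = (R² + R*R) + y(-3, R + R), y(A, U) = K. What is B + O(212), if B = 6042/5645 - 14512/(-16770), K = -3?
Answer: 850929507983/9466665 ≈ 89887.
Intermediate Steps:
y(A, U) = -3
B = 18324458/9466665 (B = 6042*(1/5645) - 14512*(-1/16770) = 6042/5645 + 7256/8385 = 18324458/9466665 ≈ 1.9357)
O(R) = -3 + 2*R² (O(R) = (R² + R*R) - 3 = (R² + R²) - 3 = 2*R² - 3 = -3 + 2*R²)
B + O(212) = 18324458/9466665 + (-3 + 2*212²) = 18324458/9466665 + (-3 + 2*44944) = 18324458/9466665 + (-3 + 89888) = 18324458/9466665 + 89885 = 850929507983/9466665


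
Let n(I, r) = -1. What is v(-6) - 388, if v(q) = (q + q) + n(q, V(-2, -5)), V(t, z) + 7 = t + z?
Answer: -401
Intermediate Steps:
V(t, z) = -7 + t + z (V(t, z) = -7 + (t + z) = -7 + t + z)
v(q) = -1 + 2*q (v(q) = (q + q) - 1 = 2*q - 1 = -1 + 2*q)
v(-6) - 388 = (-1 + 2*(-6)) - 388 = (-1 - 12) - 388 = -13 - 388 = -401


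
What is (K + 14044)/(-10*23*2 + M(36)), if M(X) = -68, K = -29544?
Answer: 3875/132 ≈ 29.356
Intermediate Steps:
(K + 14044)/(-10*23*2 + M(36)) = (-29544 + 14044)/(-10*23*2 - 68) = -15500/(-230*2 - 68) = -15500/(-460 - 68) = -15500/(-528) = -15500*(-1/528) = 3875/132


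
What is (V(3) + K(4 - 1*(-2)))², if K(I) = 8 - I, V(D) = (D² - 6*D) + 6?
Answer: 1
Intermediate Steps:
V(D) = 6 + D² - 6*D
(V(3) + K(4 - 1*(-2)))² = ((6 + 3² - 6*3) + (8 - (4 - 1*(-2))))² = ((6 + 9 - 18) + (8 - (4 + 2)))² = (-3 + (8 - 1*6))² = (-3 + (8 - 6))² = (-3 + 2)² = (-1)² = 1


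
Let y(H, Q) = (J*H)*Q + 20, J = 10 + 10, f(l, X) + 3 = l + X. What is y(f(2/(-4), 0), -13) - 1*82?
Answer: 848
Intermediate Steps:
f(l, X) = -3 + X + l (f(l, X) = -3 + (l + X) = -3 + (X + l) = -3 + X + l)
J = 20
y(H, Q) = 20 + 20*H*Q (y(H, Q) = (20*H)*Q + 20 = 20*H*Q + 20 = 20 + 20*H*Q)
y(f(2/(-4), 0), -13) - 1*82 = (20 + 20*(-3 + 0 + 2/(-4))*(-13)) - 1*82 = (20 + 20*(-3 + 0 + 2*(-1/4))*(-13)) - 82 = (20 + 20*(-3 + 0 - 1/2)*(-13)) - 82 = (20 + 20*(-7/2)*(-13)) - 82 = (20 + 910) - 82 = 930 - 82 = 848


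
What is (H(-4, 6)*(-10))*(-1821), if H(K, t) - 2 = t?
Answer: 145680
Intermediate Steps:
H(K, t) = 2 + t
(H(-4, 6)*(-10))*(-1821) = ((2 + 6)*(-10))*(-1821) = (8*(-10))*(-1821) = -80*(-1821) = 145680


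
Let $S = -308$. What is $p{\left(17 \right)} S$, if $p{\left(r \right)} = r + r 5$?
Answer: $-31416$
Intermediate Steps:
$p{\left(r \right)} = 6 r$ ($p{\left(r \right)} = r + 5 r = 6 r$)
$p{\left(17 \right)} S = 6 \cdot 17 \left(-308\right) = 102 \left(-308\right) = -31416$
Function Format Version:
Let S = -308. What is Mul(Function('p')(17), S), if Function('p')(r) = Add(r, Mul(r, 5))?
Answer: -31416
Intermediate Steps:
Function('p')(r) = Mul(6, r) (Function('p')(r) = Add(r, Mul(5, r)) = Mul(6, r))
Mul(Function('p')(17), S) = Mul(Mul(6, 17), -308) = Mul(102, -308) = -31416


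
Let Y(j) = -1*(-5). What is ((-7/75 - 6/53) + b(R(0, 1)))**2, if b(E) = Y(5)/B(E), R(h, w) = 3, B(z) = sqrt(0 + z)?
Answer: 132345916/15800625 - 1642*sqrt(3)/2385 ≈ 7.1835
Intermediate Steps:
Y(j) = 5
B(z) = sqrt(z)
b(E) = 5/sqrt(E) (b(E) = 5/(sqrt(E)) = 5/sqrt(E))
((-7/75 - 6/53) + b(R(0, 1)))**2 = ((-7/75 - 6/53) + 5/sqrt(3))**2 = ((-7*1/75 - 6*1/53) + 5*(sqrt(3)/3))**2 = ((-7/75 - 6/53) + 5*sqrt(3)/3)**2 = (-821/3975 + 5*sqrt(3)/3)**2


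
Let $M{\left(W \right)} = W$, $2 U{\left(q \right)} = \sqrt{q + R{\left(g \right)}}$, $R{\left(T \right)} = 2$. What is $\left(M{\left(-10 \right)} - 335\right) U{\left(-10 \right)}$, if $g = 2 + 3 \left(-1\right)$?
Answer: $- 345 i \sqrt{2} \approx - 487.9 i$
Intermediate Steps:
$g = -1$ ($g = 2 - 3 = -1$)
$U{\left(q \right)} = \frac{\sqrt{2 + q}}{2}$ ($U{\left(q \right)} = \frac{\sqrt{q + 2}}{2} = \frac{\sqrt{2 + q}}{2}$)
$\left(M{\left(-10 \right)} - 335\right) U{\left(-10 \right)} = \left(-10 - 335\right) \frac{\sqrt{2 - 10}}{2} = - 345 \frac{\sqrt{-8}}{2} = - 345 \frac{2 i \sqrt{2}}{2} = - 345 i \sqrt{2}$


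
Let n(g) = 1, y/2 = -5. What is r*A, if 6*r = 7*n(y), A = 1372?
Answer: 4802/3 ≈ 1600.7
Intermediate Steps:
y = -10 (y = 2*(-5) = -10)
r = 7/6 (r = (7*1)/6 = (1/6)*7 = 7/6 ≈ 1.1667)
r*A = (7/6)*1372 = 4802/3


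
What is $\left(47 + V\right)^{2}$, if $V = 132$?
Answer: $32041$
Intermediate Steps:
$\left(47 + V\right)^{2} = \left(47 + 132\right)^{2} = 179^{2} = 32041$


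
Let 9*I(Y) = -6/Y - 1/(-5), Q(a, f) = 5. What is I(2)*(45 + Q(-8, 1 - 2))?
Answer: -140/9 ≈ -15.556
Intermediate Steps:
I(Y) = 1/45 - 2/(3*Y) (I(Y) = (-6/Y - 1/(-5))/9 = (-6/Y - 1*(-1/5))/9 = (-6/Y + 1/5)/9 = (1/5 - 6/Y)/9 = 1/45 - 2/(3*Y))
I(2)*(45 + Q(-8, 1 - 2)) = ((1/45)*(-30 + 2)/2)*(45 + 5) = ((1/45)*(1/2)*(-28))*50 = -14/45*50 = -140/9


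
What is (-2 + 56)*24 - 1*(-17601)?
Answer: 18897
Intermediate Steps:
(-2 + 56)*24 - 1*(-17601) = 54*24 + 17601 = 1296 + 17601 = 18897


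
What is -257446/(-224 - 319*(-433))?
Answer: -257446/137903 ≈ -1.8669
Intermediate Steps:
-257446/(-224 - 319*(-433)) = -257446/(-224 + 138127) = -257446/137903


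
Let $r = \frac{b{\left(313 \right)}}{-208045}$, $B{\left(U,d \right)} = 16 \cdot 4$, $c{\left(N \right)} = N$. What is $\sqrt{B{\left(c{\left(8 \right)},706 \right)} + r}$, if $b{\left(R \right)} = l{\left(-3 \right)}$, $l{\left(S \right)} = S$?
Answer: $\frac{\sqrt{2770094833735}}{208045} \approx 8.0$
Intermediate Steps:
$B{\left(U,d \right)} = 64$
$b{\left(R \right)} = -3$
$r = \frac{3}{208045}$ ($r = - \frac{3}{-208045} = \left(-3\right) \left(- \frac{1}{208045}\right) = \frac{3}{208045} \approx 1.442 \cdot 10^{-5}$)
$\sqrt{B{\left(c{\left(8 \right)},706 \right)} + r} = \sqrt{64 + \frac{3}{208045}} = \sqrt{\frac{13314883}{208045}} = \frac{\sqrt{2770094833735}}{208045}$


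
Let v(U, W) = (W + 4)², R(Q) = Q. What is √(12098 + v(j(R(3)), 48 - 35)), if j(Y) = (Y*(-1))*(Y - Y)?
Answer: √12387 ≈ 111.30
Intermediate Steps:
j(Y) = 0 (j(Y) = -Y*0 = 0)
v(U, W) = (4 + W)²
√(12098 + v(j(R(3)), 48 - 35)) = √(12098 + (4 + (48 - 35))²) = √(12098 + (4 + 13)²) = √(12098 + 17²) = √(12098 + 289) = √12387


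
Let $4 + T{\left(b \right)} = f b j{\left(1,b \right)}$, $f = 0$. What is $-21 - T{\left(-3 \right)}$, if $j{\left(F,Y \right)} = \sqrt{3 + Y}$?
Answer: $-17$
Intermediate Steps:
$T{\left(b \right)} = -4$ ($T{\left(b \right)} = -4 + 0 b \sqrt{3 + b} = -4 + 0 \sqrt{3 + b} = -4 + 0 = -4$)
$-21 - T{\left(-3 \right)} = -21 - -4 = -21 + 4 = -17$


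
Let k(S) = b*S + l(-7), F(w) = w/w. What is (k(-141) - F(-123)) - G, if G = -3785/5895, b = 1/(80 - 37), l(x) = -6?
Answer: -488567/50697 ≈ -9.6370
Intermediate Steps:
b = 1/43 ≈ 0.023256
F(w) = 1
k(S) = -6 + S/43 (k(S) = S/43 - 6 = -6 + S/43)
G = -757/1179 (G = -3785*1/5895 = -757/1179 ≈ -0.64207)
(k(-141) - F(-123)) - G = ((-6 + (1/43)*(-141)) - 1*1) - 1*(-757/1179) = ((-6 - 141/43) - 1) + 757/1179 = (-399/43 - 1) + 757/1179 = -442/43 + 757/1179 = -488567/50697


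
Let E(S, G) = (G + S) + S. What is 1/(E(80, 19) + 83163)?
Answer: 1/83342 ≈ 1.1999e-5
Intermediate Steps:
E(S, G) = G + 2*S
1/(E(80, 19) + 83163) = 1/((19 + 2*80) + 83163) = 1/((19 + 160) + 83163) = 1/(179 + 83163) = 1/83342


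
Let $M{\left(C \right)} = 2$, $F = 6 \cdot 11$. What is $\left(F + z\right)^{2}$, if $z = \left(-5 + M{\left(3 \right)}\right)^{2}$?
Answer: $5625$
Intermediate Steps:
$F = 66$
$z = 9$ ($z = \left(-5 + 2\right)^{2} = \left(-3\right)^{2} = 9$)
$\left(F + z\right)^{2} = \left(66 + 9\right)^{2} = 75^{2} = 5625$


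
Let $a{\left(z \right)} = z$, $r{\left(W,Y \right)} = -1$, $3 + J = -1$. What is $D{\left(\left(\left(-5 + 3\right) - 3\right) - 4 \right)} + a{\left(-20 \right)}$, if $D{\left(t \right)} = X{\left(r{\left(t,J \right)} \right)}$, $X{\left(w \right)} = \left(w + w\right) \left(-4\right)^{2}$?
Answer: $-52$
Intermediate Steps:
$J = -4$ ($J = -3 - 1 = -4$)
$X{\left(w \right)} = 32 w$ ($X{\left(w \right)} = 2 w 16 = 32 w$)
$D{\left(t \right)} = -32$ ($D{\left(t \right)} = 32 \left(-1\right) = -32$)
$D{\left(\left(\left(-5 + 3\right) - 3\right) - 4 \right)} + a{\left(-20 \right)} = -32 - 20 = -52$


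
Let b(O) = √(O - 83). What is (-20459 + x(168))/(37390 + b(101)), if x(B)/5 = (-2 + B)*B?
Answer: 2224349795/699006041 - 356943*√2/1398012082 ≈ 3.1818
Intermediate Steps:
b(O) = √(-83 + O)
x(B) = 5*B*(-2 + B) (x(B) = 5*((-2 + B)*B) = 5*(B*(-2 + B)) = 5*B*(-2 + B))
(-20459 + x(168))/(37390 + b(101)) = (-20459 + 5*168*(-2 + 168))/(37390 + √(-83 + 101)) = (-20459 + 5*168*166)/(37390 + √18) = (-20459 + 139440)/(37390 + 3*√2) = 118981/(37390 + 3*√2)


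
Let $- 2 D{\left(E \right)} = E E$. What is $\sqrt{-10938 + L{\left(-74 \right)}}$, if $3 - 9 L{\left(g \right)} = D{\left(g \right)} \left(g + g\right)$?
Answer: $\frac{i \sqrt{503663}}{3} \approx 236.56 i$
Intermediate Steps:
$D{\left(E \right)} = - \frac{E^{2}}{2}$ ($D{\left(E \right)} = - \frac{E E}{2} = - \frac{E^{2}}{2}$)
$L{\left(g \right)} = \frac{1}{3} + \frac{g^{3}}{9}$ ($L{\left(g \right)} = \frac{1}{3} - \frac{- \frac{g^{2}}{2} \left(g + g\right)}{9} = \frac{1}{3} - \frac{- \frac{g^{2}}{2} \cdot 2 g}{9} = \frac{1}{3} - \frac{\left(-1\right) g^{3}}{9} = \frac{1}{3} + \frac{g^{3}}{9}$)
$\sqrt{-10938 + L{\left(-74 \right)}} = \sqrt{-10938 + \left(\frac{1}{3} + \frac{\left(-74\right)^{3}}{9}\right)} = \sqrt{-10938 + \left(\frac{1}{3} + \frac{1}{9} \left(-405224\right)\right)} = \sqrt{-10938 + \left(\frac{1}{3} - \frac{405224}{9}\right)} = \sqrt{-10938 - \frac{405221}{9}} = \sqrt{- \frac{503663}{9}} = \frac{i \sqrt{503663}}{3}$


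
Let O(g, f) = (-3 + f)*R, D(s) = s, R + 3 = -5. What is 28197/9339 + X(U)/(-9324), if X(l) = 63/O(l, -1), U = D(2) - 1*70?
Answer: 44510551/14743168 ≈ 3.0191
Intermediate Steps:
R = -8 (R = -3 - 5 = -8)
O(g, f) = 24 - 8*f (O(g, f) = (-3 + f)*(-8) = 24 - 8*f)
U = -68 (U = 2 - 1*70 = 2 - 70 = -68)
X(l) = 63/32 (X(l) = 63/(24 - 8*(-1)) = 63/(24 + 8) = 63/32)
28197/9339 + X(U)/(-9324) = 28197/9339 + (63/32)/(-9324) = 28197*(1/9339) + (63/32)*(-1/9324) = 9399/3113 - 1/4736 = 44510551/14743168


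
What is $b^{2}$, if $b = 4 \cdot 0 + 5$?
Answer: $25$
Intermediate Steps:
$b = 5$ ($b = 0 + 5 = 5$)
$b^{2} = 5^{2} = 25$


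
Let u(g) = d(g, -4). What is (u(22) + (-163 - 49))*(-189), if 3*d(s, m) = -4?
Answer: 40320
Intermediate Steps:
d(s, m) = -4/3 (d(s, m) = (1/3)*(-4) = -4/3)
u(g) = -4/3
(u(22) + (-163 - 49))*(-189) = (-4/3 + (-163 - 49))*(-189) = (-4/3 - 212)*(-189) = -640/3*(-189) = 40320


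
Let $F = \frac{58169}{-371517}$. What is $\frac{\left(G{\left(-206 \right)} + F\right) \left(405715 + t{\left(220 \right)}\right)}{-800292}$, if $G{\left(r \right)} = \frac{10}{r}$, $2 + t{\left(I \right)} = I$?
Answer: $\frac{265513739128}{2552014545441} \approx 0.10404$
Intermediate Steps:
$t{\left(I \right)} = -2 + I$
$F = - \frac{58169}{371517}$ ($F = 58169 \left(- \frac{1}{371517}\right) = - \frac{58169}{371517} \approx -0.15657$)
$\frac{\left(G{\left(-206 \right)} + F\right) \left(405715 + t{\left(220 \right)}\right)}{-800292} = \frac{\left(\frac{10}{-206} - \frac{58169}{371517}\right) \left(405715 + \left(-2 + 220\right)\right)}{-800292} = \left(10 \left(- \frac{1}{206}\right) - \frac{58169}{371517}\right) \left(405715 + 218\right) \left(- \frac{1}{800292}\right) = \left(- \frac{5}{103} - \frac{58169}{371517}\right) 405933 \left(- \frac{1}{800292}\right) = \left(- \frac{7848992}{38266251}\right) 405933 \left(- \frac{1}{800292}\right) = \left(- \frac{1062054956512}{12755417}\right) \left(- \frac{1}{800292}\right) = \frac{265513739128}{2552014545441}$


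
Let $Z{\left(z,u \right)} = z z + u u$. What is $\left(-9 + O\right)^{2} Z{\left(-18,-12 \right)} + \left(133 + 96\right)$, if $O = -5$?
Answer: $91957$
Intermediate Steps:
$Z{\left(z,u \right)} = u^{2} + z^{2}$ ($Z{\left(z,u \right)} = z^{2} + u^{2} = u^{2} + z^{2}$)
$\left(-9 + O\right)^{2} Z{\left(-18,-12 \right)} + \left(133 + 96\right) = \left(-9 - 5\right)^{2} \left(\left(-12\right)^{2} + \left(-18\right)^{2}\right) + \left(133 + 96\right) = \left(-14\right)^{2} \left(144 + 324\right) + 229 = 196 \cdot 468 + 229 = 91728 + 229 = 91957$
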